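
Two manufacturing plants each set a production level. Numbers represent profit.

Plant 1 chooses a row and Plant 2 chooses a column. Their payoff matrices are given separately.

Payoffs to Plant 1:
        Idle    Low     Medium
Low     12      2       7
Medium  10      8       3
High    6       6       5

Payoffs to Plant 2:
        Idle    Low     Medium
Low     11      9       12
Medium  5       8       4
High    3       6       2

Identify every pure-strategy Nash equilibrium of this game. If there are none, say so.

Pure-strategy Nash equilibria: (Low, Medium), (Medium, Low)

(Low, Idle): Plant 2 can switch to Medium (11 → 12). Not NE.
(Low, Low): Plant 1 can switch to Medium (2 → 8). Not NE.
(Low, Medium): Plant 1 gets 7, best alternative 5; Plant 2 gets 12, best alternative 11. No profitable deviation — NE.
(Medium, Idle): Plant 1 can switch to Low (10 → 12). Not NE.
(Medium, Low): Plant 1 gets 8, best alternative 6; Plant 2 gets 8, best alternative 5. No profitable deviation — NE.
(Medium, Medium): Plant 1 can switch to Low (3 → 7). Not NE.
(High, Idle): Plant 1 can switch to Low (6 → 12). Not NE.
(High, Low): Plant 1 can switch to Medium (6 → 8). Not NE.
(The remaining 1 profile has a profitable deviation by the same check.)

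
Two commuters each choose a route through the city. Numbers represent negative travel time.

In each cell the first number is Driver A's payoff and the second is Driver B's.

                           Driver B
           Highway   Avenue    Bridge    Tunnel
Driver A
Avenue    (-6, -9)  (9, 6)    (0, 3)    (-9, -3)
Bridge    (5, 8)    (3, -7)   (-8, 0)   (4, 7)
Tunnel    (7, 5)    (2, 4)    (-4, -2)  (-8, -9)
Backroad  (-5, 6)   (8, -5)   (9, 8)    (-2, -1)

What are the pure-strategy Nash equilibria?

(Avenue, Avenue); (Tunnel, Highway); (Backroad, Bridge)

Driver A against Highway: payoffs -6, 5, 7, -5 → best response Tunnel.
Driver A against Avenue: payoffs 9, 3, 2, 8 → best response Avenue.
Driver A against Bridge: payoffs 0, -8, -4, 9 → best response Backroad.
Driver A against Tunnel: payoffs -9, 4, -8, -2 → best response Bridge.
Driver B against Avenue: payoffs -9, 6, 3, -3 → best response Avenue.
Driver B against Bridge: payoffs 8, -7, 0, 7 → best response Highway.
Driver B against Tunnel: payoffs 5, 4, -2, -9 → best response Highway.
Driver B against Backroad: payoffs 6, -5, 8, -1 → best response Bridge.
Mutual best responses: (Avenue, Avenue); (Tunnel, Highway); (Backroad, Bridge).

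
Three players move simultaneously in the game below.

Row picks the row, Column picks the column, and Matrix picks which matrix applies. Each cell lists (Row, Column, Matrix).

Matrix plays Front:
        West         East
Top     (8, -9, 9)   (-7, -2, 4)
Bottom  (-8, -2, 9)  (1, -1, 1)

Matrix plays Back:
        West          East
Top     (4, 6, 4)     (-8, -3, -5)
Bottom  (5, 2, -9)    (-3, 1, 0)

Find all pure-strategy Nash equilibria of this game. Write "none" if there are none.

(Top, West, Front): Column can switch to East (-9 → -2). Not NE.
(Top, West, Back): Row can switch to Bottom (4 → 5). Not NE.
(Top, East, Front): Row can switch to Bottom (-7 → 1). Not NE.
(Top, East, Back): Row can switch to Bottom (-8 → -3). Not NE.
(Bottom, West, Front): Row can switch to Top (-8 → 8). Not NE.
(Bottom, West, Back): Matrix can switch to Front (-9 → 9). Not NE.
(Bottom, East, Front): Row gets 1, best alternative -7; Column gets -1, best alternative -2; Matrix gets 1, best alternative 0. No profitable deviation — NE.
(The remaining 1 profile has a profitable deviation by the same check.)

The unique pure-strategy Nash equilibrium is (Bottom, East, Front).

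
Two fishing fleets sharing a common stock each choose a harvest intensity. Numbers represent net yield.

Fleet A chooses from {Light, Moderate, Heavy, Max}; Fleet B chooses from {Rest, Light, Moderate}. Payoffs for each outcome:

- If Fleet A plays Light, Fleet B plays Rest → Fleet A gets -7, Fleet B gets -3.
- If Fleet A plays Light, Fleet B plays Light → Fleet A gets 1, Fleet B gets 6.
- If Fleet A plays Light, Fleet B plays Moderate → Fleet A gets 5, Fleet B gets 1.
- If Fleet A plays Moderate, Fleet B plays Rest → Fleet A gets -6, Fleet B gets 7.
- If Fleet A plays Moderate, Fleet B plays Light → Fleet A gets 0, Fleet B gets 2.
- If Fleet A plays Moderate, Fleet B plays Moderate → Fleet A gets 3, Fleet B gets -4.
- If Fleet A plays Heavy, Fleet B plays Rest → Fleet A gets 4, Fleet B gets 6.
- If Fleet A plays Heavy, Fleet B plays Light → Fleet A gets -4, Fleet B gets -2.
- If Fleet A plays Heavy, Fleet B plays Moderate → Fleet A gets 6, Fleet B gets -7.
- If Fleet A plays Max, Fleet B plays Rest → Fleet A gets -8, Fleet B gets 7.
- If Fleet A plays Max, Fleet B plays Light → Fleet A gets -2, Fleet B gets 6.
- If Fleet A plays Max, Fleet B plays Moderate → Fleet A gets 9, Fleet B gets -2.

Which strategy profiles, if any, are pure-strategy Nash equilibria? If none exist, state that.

Fleet A against Rest: payoffs -7, -6, 4, -8 → best response Heavy.
Fleet A against Light: payoffs 1, 0, -4, -2 → best response Light.
Fleet A against Moderate: payoffs 5, 3, 6, 9 → best response Max.
Fleet B against Light: payoffs -3, 6, 1 → best response Light.
Fleet B against Moderate: payoffs 7, 2, -4 → best response Rest.
Fleet B against Heavy: payoffs 6, -2, -7 → best response Rest.
Fleet B against Max: payoffs 7, 6, -2 → best response Rest.
Mutual best responses: (Light, Light); (Heavy, Rest).

(Light, Light), (Heavy, Rest)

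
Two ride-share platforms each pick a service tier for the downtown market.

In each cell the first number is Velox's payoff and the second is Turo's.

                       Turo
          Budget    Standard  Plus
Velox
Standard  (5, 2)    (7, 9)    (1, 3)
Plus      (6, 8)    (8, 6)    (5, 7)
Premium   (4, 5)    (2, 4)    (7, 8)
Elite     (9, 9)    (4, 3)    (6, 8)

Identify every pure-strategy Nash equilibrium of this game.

For each strategy profile, look for a profitable unilateral deviation.
(Standard, Budget): Velox can switch to Plus (5 → 6). Not NE.
(Standard, Standard): Velox can switch to Plus (7 → 8). Not NE.
(Standard, Plus): Velox can switch to Plus (1 → 5). Not NE.
(Plus, Budget): Velox can switch to Elite (6 → 9). Not NE.
(Plus, Standard): Turo can switch to Budget (6 → 8). Not NE.
(Plus, Plus): Velox can switch to Premium (5 → 7). Not NE.
(Premium, Budget): Velox can switch to Standard (4 → 5). Not NE.
(Premium, Standard): Velox can switch to Standard (2 → 7). Not NE.
(Premium, Plus): Velox gets 7, best alternative 6; Turo gets 8, best alternative 5. No profitable deviation — NE.
(Elite, Budget): Velox gets 9, best alternative 6; Turo gets 9, best alternative 8. No profitable deviation — NE.
(Elite, Standard): Velox can switch to Standard (4 → 7). Not NE.
(Elite, Plus): Velox can switch to Premium (6 → 7). Not NE.

The pure Nash equilibria are (Premium, Plus); (Elite, Budget).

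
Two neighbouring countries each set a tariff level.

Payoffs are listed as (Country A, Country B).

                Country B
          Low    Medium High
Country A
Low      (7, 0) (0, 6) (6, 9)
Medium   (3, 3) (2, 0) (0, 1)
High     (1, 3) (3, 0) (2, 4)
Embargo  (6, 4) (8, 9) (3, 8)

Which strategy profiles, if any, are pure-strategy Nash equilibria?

The pure Nash equilibria are (Low, High); (Embargo, Medium).

(Low, Low): Country B can switch to Medium (0 → 6). Not NE.
(Low, Medium): Country A can switch to Medium (0 → 2). Not NE.
(Low, High): Country A gets 6, best alternative 3; Country B gets 9, best alternative 6. No profitable deviation — NE.
(Medium, Low): Country A can switch to Low (3 → 7). Not NE.
(Medium, Medium): Country A can switch to High (2 → 3). Not NE.
(Medium, High): Country A can switch to Low (0 → 6). Not NE.
(High, Low): Country A can switch to Low (1 → 7). Not NE.
(Embargo, Medium): Country A gets 8, best alternative 3; Country B gets 9, best alternative 8. No profitable deviation — NE.
(The remaining 4 profiles each have a profitable deviation by the same check.)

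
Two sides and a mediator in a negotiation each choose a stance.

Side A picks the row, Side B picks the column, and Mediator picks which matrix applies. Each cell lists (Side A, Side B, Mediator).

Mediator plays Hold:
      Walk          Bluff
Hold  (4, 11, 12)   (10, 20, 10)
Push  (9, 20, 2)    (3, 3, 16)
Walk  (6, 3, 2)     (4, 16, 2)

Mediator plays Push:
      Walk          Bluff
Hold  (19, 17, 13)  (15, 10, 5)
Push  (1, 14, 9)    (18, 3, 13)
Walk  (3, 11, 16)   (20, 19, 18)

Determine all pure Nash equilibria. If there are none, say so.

(Hold, Walk, Hold): Side A can switch to Push (4 → 9). Not NE.
(Hold, Walk, Push): Side A gets 19, best alternative 3; Side B gets 17, best alternative 10; Mediator gets 13, best alternative 12. No profitable deviation — NE.
(Hold, Bluff, Hold): Side A gets 10, best alternative 4; Side B gets 20, best alternative 11; Mediator gets 10, best alternative 5. No profitable deviation — NE.
(Hold, Bluff, Push): Side A can switch to Push (15 → 18). Not NE.
(Push, Walk, Hold): Mediator can switch to Push (2 → 9). Not NE.
(Push, Walk, Push): Side A can switch to Hold (1 → 19). Not NE.
(Push, Bluff, Hold): Side A can switch to Hold (3 → 10). Not NE.
(Push, Bluff, Push): Side A can switch to Walk (18 → 20). Not NE.
(Walk, Walk, Hold): Side A can switch to Push (6 → 9). Not NE.
(Walk, Walk, Push): Side A can switch to Hold (3 → 19). Not NE.
(Walk, Bluff, Push): Side A gets 20, best alternative 18; Side B gets 19, best alternative 11; Mediator gets 18, best alternative 2. No profitable deviation — NE.
(The remaining 1 profile has a profitable deviation by the same check.)

(Hold, Walk, Push); (Hold, Bluff, Hold); (Walk, Bluff, Push)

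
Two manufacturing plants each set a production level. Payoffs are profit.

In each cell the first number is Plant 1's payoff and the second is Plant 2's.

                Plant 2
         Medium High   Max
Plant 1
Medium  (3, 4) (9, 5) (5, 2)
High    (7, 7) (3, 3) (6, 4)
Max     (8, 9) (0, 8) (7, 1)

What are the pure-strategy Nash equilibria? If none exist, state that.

The pure Nash equilibria are (Medium, High), (Max, Medium).

(Medium, Medium): Plant 1 can switch to High (3 → 7). Not NE.
(Medium, High): Plant 1 gets 9, best alternative 3; Plant 2 gets 5, best alternative 4. No profitable deviation — NE.
(Medium, Max): Plant 1 can switch to High (5 → 6). Not NE.
(High, Medium): Plant 1 can switch to Max (7 → 8). Not NE.
(High, High): Plant 1 can switch to Medium (3 → 9). Not NE.
(High, Max): Plant 1 can switch to Max (6 → 7). Not NE.
(Max, Medium): Plant 1 gets 8, best alternative 7; Plant 2 gets 9, best alternative 8. No profitable deviation — NE.
(Max, High): Plant 1 can switch to Medium (0 → 9). Not NE.
(Max, Max): Plant 2 can switch to Medium (1 → 9). Not NE.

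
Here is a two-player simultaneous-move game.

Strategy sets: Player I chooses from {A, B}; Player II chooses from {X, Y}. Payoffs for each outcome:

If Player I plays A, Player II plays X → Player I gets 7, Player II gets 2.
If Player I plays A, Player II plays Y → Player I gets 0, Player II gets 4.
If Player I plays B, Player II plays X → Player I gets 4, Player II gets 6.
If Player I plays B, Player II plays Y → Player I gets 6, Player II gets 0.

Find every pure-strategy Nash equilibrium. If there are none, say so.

Player I against X: payoffs 7, 4 → best response A.
Player I against Y: payoffs 0, 6 → best response B.
Player II against A: payoffs 2, 4 → best response Y.
Player II against B: payoffs 6, 0 → best response X.
No profile is a mutual best response for all players.

No pure-strategy Nash equilibrium.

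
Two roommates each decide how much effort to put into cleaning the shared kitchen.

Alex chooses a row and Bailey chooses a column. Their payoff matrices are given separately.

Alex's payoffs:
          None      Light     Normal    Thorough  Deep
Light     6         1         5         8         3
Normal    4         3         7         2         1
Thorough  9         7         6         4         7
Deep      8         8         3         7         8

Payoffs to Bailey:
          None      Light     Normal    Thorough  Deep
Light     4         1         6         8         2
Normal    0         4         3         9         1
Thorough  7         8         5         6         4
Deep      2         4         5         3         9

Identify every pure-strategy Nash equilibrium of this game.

The pure Nash equilibria are (Light, Thorough) and (Deep, Deep).

(Light, None): Alex can switch to Thorough (6 → 9). Not NE.
(Light, Light): Alex can switch to Normal (1 → 3). Not NE.
(Light, Normal): Alex can switch to Normal (5 → 7). Not NE.
(Light, Thorough): Alex gets 8, best alternative 7; Bailey gets 8, best alternative 6. No profitable deviation — NE.
(Light, Deep): Alex can switch to Thorough (3 → 7). Not NE.
(Normal, None): Alex can switch to Light (4 → 6). Not NE.
(Normal, Light): Alex can switch to Thorough (3 → 7). Not NE.
(Normal, Normal): Bailey can switch to Light (3 → 4). Not NE.
(Normal, Thorough): Alex can switch to Light (2 → 8). Not NE.
(Deep, Deep): Alex gets 8, best alternative 7; Bailey gets 9, best alternative 5. No profitable deviation — NE.
(The remaining 10 profiles each have a profitable deviation by the same check.)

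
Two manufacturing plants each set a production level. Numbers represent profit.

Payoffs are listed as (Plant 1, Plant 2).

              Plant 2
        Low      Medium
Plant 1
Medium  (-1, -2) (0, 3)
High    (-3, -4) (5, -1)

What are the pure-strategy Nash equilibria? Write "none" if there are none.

Pure NE: (High, Medium)

Mark each player's best response to every combination of opponents' strategies; a profile where every player is best-responding is a pure Nash equilibrium.
Plant 1 against Low: payoffs -1, -3 → best response Medium.
Plant 1 against Medium: payoffs 0, 5 → best response High.
Plant 2 against Medium: payoffs -2, 3 → best response Medium.
Plant 2 against High: payoffs -4, -1 → best response Medium.
Mutual best responses: (High, Medium).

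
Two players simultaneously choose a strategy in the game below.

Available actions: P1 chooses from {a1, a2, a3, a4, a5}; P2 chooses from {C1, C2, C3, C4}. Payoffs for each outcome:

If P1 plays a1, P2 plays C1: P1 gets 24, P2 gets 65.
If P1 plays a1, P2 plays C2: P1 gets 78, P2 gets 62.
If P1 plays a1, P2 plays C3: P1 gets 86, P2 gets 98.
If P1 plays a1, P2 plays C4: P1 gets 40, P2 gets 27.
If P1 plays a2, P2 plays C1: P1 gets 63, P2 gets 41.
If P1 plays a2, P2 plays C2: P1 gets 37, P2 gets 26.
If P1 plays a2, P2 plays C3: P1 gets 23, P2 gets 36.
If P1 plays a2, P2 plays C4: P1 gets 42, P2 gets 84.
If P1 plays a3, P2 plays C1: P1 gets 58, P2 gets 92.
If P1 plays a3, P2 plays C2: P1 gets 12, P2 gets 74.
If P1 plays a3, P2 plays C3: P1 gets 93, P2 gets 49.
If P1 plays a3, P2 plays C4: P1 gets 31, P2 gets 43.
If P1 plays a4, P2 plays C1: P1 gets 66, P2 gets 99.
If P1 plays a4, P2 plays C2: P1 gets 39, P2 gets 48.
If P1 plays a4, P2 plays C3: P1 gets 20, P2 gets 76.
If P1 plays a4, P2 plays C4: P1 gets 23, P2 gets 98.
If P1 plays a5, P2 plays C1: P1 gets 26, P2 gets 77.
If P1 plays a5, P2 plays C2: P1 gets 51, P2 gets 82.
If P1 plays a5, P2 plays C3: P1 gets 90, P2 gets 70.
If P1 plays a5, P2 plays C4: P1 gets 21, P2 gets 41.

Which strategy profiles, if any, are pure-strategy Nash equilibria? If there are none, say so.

(a1, C1): P1 can switch to a2 (24 → 63). Not NE.
(a1, C2): P2 can switch to C1 (62 → 65). Not NE.
(a1, C3): P1 can switch to a3 (86 → 93). Not NE.
(a1, C4): P1 can switch to a2 (40 → 42). Not NE.
(a2, C1): P1 can switch to a4 (63 → 66). Not NE.
(a2, C2): P1 can switch to a1 (37 → 78). Not NE.
(a2, C3): P1 can switch to a1 (23 → 86). Not NE.
(a2, C4): P1 gets 42, best alternative 40; P2 gets 84, best alternative 41. No profitable deviation — NE.
(a3, C1): P1 can switch to a2 (58 → 63). Not NE.
(a3, C2): P1 can switch to a1 (12 → 78). Not NE.
(a3, C3): P2 can switch to C1 (49 → 92). Not NE.
(a4, C1): P1 gets 66, best alternative 63; P2 gets 99, best alternative 98. No profitable deviation — NE.
(The remaining 8 profiles each have a profitable deviation by the same check.)

(a2, C4); (a4, C1)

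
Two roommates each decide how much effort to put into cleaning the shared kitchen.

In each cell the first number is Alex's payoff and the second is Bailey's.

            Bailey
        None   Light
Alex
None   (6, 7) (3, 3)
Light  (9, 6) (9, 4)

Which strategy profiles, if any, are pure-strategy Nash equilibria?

The unique pure-strategy Nash equilibrium is (Light, None).

For each player, find the best response to each opponent profile; mutual best responses are the pure NE.
Alex against None: payoffs 6, 9 → best response Light.
Alex against Light: payoffs 3, 9 → best response Light.
Bailey against None: payoffs 7, 3 → best response None.
Bailey against Light: payoffs 6, 4 → best response None.
Mutual best responses: (Light, None).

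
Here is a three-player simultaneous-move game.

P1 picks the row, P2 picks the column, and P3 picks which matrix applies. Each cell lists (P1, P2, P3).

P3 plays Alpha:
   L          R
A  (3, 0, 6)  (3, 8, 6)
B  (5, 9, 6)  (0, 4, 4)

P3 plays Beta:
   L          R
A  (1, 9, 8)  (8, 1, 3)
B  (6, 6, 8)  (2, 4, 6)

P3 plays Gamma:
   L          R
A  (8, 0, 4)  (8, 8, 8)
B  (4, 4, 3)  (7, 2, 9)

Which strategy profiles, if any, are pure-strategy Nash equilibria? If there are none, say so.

For each strategy profile, look for a profitable unilateral deviation.
(A, L, Alpha): P1 can switch to B (3 → 5). Not NE.
(A, L, Beta): P1 can switch to B (1 → 6). Not NE.
(A, L, Gamma): P2 can switch to R (0 → 8). Not NE.
(A, R, Alpha): P3 can switch to Gamma (6 → 8). Not NE.
(A, R, Beta): P2 can switch to L (1 → 9). Not NE.
(A, R, Gamma): P1 gets 8, best alternative 7; P2 gets 8, best alternative 0; P3 gets 8, best alternative 6. No profitable deviation — NE.
(B, L, Alpha): P3 can switch to Beta (6 → 8). Not NE.
(B, L, Beta): P1 gets 6, best alternative 1; P2 gets 6, best alternative 4; P3 gets 8, best alternative 6. No profitable deviation — NE.
(B, L, Gamma): P1 can switch to A (4 → 8). Not NE.
(B, R, Alpha): P1 can switch to A (0 → 3). Not NE.
(The remaining 2 profiles each have a profitable deviation by the same check.)

Pure-strategy Nash equilibria: (A, R, Gamma); (B, L, Beta)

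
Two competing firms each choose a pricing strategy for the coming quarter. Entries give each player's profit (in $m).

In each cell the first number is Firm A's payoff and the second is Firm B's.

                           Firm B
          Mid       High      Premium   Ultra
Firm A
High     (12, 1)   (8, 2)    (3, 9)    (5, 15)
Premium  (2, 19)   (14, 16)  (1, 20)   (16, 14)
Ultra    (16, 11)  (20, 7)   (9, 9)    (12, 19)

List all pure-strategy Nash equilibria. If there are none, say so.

Firm A against Mid: payoffs 12, 2, 16 → best response Ultra.
Firm A against High: payoffs 8, 14, 20 → best response Ultra.
Firm A against Premium: payoffs 3, 1, 9 → best response Ultra.
Firm A against Ultra: payoffs 5, 16, 12 → best response Premium.
Firm B against High: payoffs 1, 2, 9, 15 → best response Ultra.
Firm B against Premium: payoffs 19, 16, 20, 14 → best response Premium.
Firm B against Ultra: payoffs 11, 7, 9, 19 → best response Ultra.
No profile is a mutual best response for all players.

No pure-strategy Nash equilibrium.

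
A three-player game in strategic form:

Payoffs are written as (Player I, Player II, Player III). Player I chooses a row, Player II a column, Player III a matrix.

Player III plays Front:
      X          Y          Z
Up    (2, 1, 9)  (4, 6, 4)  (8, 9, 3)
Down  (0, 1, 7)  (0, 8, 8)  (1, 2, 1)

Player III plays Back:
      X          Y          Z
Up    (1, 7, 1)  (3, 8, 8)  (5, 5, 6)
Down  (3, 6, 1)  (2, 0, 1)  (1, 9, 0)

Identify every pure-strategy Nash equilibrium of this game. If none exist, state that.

(Up, Y, Back)

(Up, X, Front): Player II can switch to Y (1 → 6). Not NE.
(Up, X, Back): Player I can switch to Down (1 → 3). Not NE.
(Up, Y, Front): Player II can switch to Z (6 → 9). Not NE.
(Up, Y, Back): Player I gets 3, best alternative 2; Player II gets 8, best alternative 7; Player III gets 8, best alternative 4. No profitable deviation — NE.
(Up, Z, Front): Player III can switch to Back (3 → 6). Not NE.
(Up, Z, Back): Player II can switch to X (5 → 7). Not NE.
(Down, X, Front): Player I can switch to Up (0 → 2). Not NE.
(Down, X, Back): Player II can switch to Z (6 → 9). Not NE.
(Down, Y, Front): Player I can switch to Up (0 → 4). Not NE.
(The remaining 3 profiles each have a profitable deviation by the same check.)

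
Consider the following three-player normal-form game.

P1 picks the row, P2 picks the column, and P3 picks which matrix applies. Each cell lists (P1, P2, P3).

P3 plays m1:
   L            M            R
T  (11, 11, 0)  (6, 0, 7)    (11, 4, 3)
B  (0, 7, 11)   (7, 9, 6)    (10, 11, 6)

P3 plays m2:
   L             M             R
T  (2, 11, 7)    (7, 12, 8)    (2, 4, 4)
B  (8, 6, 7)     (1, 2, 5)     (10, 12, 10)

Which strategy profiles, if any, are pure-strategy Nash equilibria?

(T, M, m2) and (B, R, m2)

P1 against (L, m1): payoffs 11, 0 → best response T.
P1 against (L, m2): payoffs 2, 8 → best response B.
P1 against (M, m1): payoffs 6, 7 → best response B.
P1 against (M, m2): payoffs 7, 1 → best response T.
P1 against (R, m1): payoffs 11, 10 → best response T.
P1 against (R, m2): payoffs 2, 10 → best response B.
P2 against (T, m1): payoffs 11, 0, 4 → best response L.
P2 against (T, m2): payoffs 11, 12, 4 → best response M.
P2 against (B, m1): payoffs 7, 9, 11 → best response R.
P2 against (B, m2): payoffs 6, 2, 12 → best response R.
P3 against (T, L): payoffs 0, 7 → best response m2.
P3 against (T, M): payoffs 7, 8 → best response m2.
P3 against (T, R): payoffs 3, 4 → best response m2.
P3 against (B, L): payoffs 11, 7 → best response m1.
P3 against (B, M): payoffs 6, 5 → best response m1.
P3 against (B, R): payoffs 6, 10 → best response m2.
Mutual best responses: (T, M, m2); (B, R, m2).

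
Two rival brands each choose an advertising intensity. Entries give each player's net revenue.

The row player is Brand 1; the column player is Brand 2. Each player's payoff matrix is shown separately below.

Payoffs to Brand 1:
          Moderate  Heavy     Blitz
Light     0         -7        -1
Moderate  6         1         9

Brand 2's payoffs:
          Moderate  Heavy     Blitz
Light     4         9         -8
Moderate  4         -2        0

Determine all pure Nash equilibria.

(Moderate, Moderate)

Brand 1 against Moderate: payoffs 0, 6 → best response Moderate.
Brand 1 against Heavy: payoffs -7, 1 → best response Moderate.
Brand 1 against Blitz: payoffs -1, 9 → best response Moderate.
Brand 2 against Light: payoffs 4, 9, -8 → best response Heavy.
Brand 2 against Moderate: payoffs 4, -2, 0 → best response Moderate.
Mutual best responses: (Moderate, Moderate).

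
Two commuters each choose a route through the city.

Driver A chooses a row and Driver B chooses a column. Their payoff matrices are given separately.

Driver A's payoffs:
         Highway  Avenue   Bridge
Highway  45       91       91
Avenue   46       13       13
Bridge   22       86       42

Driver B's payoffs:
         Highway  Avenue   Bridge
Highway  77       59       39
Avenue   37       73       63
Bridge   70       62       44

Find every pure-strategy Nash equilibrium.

Driver A against Highway: payoffs 45, 46, 22 → best response Avenue.
Driver A against Avenue: payoffs 91, 13, 86 → best response Highway.
Driver A against Bridge: payoffs 91, 13, 42 → best response Highway.
Driver B against Highway: payoffs 77, 59, 39 → best response Highway.
Driver B against Avenue: payoffs 37, 73, 63 → best response Avenue.
Driver B against Bridge: payoffs 70, 62, 44 → best response Highway.
No profile is a mutual best response for all players.

No pure-strategy Nash equilibrium.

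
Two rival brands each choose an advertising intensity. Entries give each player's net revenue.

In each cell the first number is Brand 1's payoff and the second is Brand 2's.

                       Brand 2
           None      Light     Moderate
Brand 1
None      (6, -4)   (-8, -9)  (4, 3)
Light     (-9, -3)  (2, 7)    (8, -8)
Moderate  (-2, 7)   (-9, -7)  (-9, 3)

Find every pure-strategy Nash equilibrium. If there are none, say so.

The unique pure-strategy Nash equilibrium is (Light, Light).

Brand 1 against None: payoffs 6, -9, -2 → best response None.
Brand 1 against Light: payoffs -8, 2, -9 → best response Light.
Brand 1 against Moderate: payoffs 4, 8, -9 → best response Light.
Brand 2 against None: payoffs -4, -9, 3 → best response Moderate.
Brand 2 against Light: payoffs -3, 7, -8 → best response Light.
Brand 2 against Moderate: payoffs 7, -7, 3 → best response None.
Mutual best responses: (Light, Light).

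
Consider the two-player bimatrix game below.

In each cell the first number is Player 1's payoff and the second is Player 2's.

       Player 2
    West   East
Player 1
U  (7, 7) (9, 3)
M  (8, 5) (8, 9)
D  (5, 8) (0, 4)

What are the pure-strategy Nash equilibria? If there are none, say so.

No pure-strategy Nash equilibrium.

Mark each player's best response to every combination of opponents' strategies; a profile where every player is best-responding is a pure Nash equilibrium.
Player 1 against West: payoffs 7, 8, 5 → best response M.
Player 1 against East: payoffs 9, 8, 0 → best response U.
Player 2 against U: payoffs 7, 3 → best response West.
Player 2 against M: payoffs 5, 9 → best response East.
Player 2 against D: payoffs 8, 4 → best response West.
No profile is a mutual best response for all players.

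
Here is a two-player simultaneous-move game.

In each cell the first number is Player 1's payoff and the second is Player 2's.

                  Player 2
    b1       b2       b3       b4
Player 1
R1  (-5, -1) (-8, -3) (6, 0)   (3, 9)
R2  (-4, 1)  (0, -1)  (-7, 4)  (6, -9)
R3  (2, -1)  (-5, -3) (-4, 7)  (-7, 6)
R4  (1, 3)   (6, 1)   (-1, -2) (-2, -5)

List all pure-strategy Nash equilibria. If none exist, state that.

No pure-strategy Nash equilibrium.

(R1, b1): Player 1 can switch to R2 (-5 → -4). Not NE.
(R1, b2): Player 1 can switch to R2 (-8 → 0). Not NE.
(R1, b3): Player 2 can switch to b4 (0 → 9). Not NE.
(R1, b4): Player 1 can switch to R2 (3 → 6). Not NE.
(R2, b1): Player 1 can switch to R3 (-4 → 2). Not NE.
(R2, b2): Player 1 can switch to R4 (0 → 6). Not NE.
(The remaining 10 profiles each have a profitable deviation by the same check.)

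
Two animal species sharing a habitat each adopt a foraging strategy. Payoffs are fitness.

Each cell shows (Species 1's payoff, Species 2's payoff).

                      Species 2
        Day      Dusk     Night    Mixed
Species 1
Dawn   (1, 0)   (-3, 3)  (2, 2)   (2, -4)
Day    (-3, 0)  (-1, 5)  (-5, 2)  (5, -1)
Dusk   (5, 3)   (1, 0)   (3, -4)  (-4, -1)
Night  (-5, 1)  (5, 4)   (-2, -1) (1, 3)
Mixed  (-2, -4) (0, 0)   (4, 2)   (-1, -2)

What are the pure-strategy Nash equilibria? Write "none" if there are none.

(Dawn, Day): Species 1 can switch to Dusk (1 → 5). Not NE.
(Dawn, Dusk): Species 1 can switch to Day (-3 → -1). Not NE.
(Dawn, Night): Species 1 can switch to Dusk (2 → 3). Not NE.
(Dawn, Mixed): Species 1 can switch to Day (2 → 5). Not NE.
(Day, Day): Species 1 can switch to Dawn (-3 → 1). Not NE.
(Day, Dusk): Species 1 can switch to Dusk (-1 → 1). Not NE.
(Day, Night): Species 1 can switch to Dawn (-5 → 2). Not NE.
(Day, Mixed): Species 2 can switch to Day (-1 → 0). Not NE.
(Dusk, Day): Species 1 gets 5, best alternative 1; Species 2 gets 3, best alternative 0. No profitable deviation — NE.
(Dusk, Dusk): Species 1 can switch to Night (1 → 5). Not NE.
(Dusk, Night): Species 1 can switch to Mixed (3 → 4). Not NE.
(Dusk, Mixed): Species 1 can switch to Dawn (-4 → 2). Not NE.
(Night, Day): Species 1 can switch to Dawn (-5 → 1). Not NE.
(Night, Dusk): Species 1 gets 5, best alternative 1; Species 2 gets 4, best alternative 3. No profitable deviation — NE.
(Mixed, Night): Species 1 gets 4, best alternative 3; Species 2 gets 2, best alternative 0. No profitable deviation — NE.
(The remaining 5 profiles each have a profitable deviation by the same check.)

(Dusk, Day), (Night, Dusk), (Mixed, Night)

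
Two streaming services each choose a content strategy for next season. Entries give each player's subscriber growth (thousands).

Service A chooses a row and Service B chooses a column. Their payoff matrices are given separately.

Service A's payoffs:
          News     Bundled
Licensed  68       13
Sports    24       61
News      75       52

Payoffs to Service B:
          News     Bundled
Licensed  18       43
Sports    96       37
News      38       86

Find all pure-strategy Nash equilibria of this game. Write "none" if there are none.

Service A against News: payoffs 68, 24, 75 → best response News.
Service A against Bundled: payoffs 13, 61, 52 → best response Sports.
Service B against Licensed: payoffs 18, 43 → best response Bundled.
Service B against Sports: payoffs 96, 37 → best response News.
Service B against News: payoffs 38, 86 → best response Bundled.
No profile is a mutual best response for all players.

There is no pure-strategy Nash equilibrium.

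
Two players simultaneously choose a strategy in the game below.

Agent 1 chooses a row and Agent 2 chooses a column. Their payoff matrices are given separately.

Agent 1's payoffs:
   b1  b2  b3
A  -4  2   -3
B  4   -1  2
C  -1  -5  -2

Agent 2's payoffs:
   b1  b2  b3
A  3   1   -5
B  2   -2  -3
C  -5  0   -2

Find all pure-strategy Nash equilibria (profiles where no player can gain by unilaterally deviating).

(B, b1)

Agent 1 against b1: payoffs -4, 4, -1 → best response B.
Agent 1 against b2: payoffs 2, -1, -5 → best response A.
Agent 1 against b3: payoffs -3, 2, -2 → best response B.
Agent 2 against A: payoffs 3, 1, -5 → best response b1.
Agent 2 against B: payoffs 2, -2, -3 → best response b1.
Agent 2 against C: payoffs -5, 0, -2 → best response b2.
Mutual best responses: (B, b1).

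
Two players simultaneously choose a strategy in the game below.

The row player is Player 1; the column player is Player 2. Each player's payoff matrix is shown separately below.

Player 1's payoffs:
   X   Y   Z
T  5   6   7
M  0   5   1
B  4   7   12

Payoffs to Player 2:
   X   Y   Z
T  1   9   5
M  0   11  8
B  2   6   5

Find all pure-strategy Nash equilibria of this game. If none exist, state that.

Player 1 against X: payoffs 5, 0, 4 → best response T.
Player 1 against Y: payoffs 6, 5, 7 → best response B.
Player 1 against Z: payoffs 7, 1, 12 → best response B.
Player 2 against T: payoffs 1, 9, 5 → best response Y.
Player 2 against M: payoffs 0, 11, 8 → best response Y.
Player 2 against B: payoffs 2, 6, 5 → best response Y.
Mutual best responses: (B, Y).

(B, Y)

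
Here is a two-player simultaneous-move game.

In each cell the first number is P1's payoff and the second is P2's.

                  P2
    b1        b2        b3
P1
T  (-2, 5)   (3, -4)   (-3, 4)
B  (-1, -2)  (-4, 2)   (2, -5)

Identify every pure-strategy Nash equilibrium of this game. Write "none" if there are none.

For each strategy profile, look for a profitable unilateral deviation.
(T, b1): P1 can switch to B (-2 → -1). Not NE.
(T, b2): P2 can switch to b1 (-4 → 5). Not NE.
(T, b3): P1 can switch to B (-3 → 2). Not NE.
(B, b1): P2 can switch to b2 (-2 → 2). Not NE.
(B, b2): P1 can switch to T (-4 → 3). Not NE.
(B, b3): P2 can switch to b1 (-5 → -2). Not NE.

No pure-strategy Nash equilibrium.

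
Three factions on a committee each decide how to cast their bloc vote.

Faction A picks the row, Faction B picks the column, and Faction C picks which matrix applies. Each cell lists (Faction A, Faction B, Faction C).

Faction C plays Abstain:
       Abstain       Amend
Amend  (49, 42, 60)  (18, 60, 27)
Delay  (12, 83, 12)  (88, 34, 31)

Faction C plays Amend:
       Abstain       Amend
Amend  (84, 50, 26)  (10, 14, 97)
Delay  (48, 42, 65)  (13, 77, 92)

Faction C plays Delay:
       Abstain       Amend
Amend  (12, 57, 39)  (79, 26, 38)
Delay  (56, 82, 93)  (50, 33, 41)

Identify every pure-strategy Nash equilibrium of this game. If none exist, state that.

(Delay, Abstain, Delay) and (Delay, Amend, Amend)

Faction A against (Abstain, Abstain): payoffs 49, 12 → best response Amend.
Faction A against (Abstain, Amend): payoffs 84, 48 → best response Amend.
Faction A against (Abstain, Delay): payoffs 12, 56 → best response Delay.
Faction A against (Amend, Abstain): payoffs 18, 88 → best response Delay.
Faction A against (Amend, Amend): payoffs 10, 13 → best response Delay.
Faction A against (Amend, Delay): payoffs 79, 50 → best response Amend.
Faction B against (Amend, Abstain): payoffs 42, 60 → best response Amend.
Faction B against (Amend, Amend): payoffs 50, 14 → best response Abstain.
Faction B against (Amend, Delay): payoffs 57, 26 → best response Abstain.
Faction B against (Delay, Abstain): payoffs 83, 34 → best response Abstain.
Faction B against (Delay, Amend): payoffs 42, 77 → best response Amend.
Faction B against (Delay, Delay): payoffs 82, 33 → best response Abstain.
Faction C against (Amend, Abstain): payoffs 60, 26, 39 → best response Abstain.
Faction C against (Amend, Amend): payoffs 27, 97, 38 → best response Amend.
Faction C against (Delay, Abstain): payoffs 12, 65, 93 → best response Delay.
Faction C against (Delay, Amend): payoffs 31, 92, 41 → best response Amend.
Mutual best responses: (Delay, Abstain, Delay); (Delay, Amend, Amend).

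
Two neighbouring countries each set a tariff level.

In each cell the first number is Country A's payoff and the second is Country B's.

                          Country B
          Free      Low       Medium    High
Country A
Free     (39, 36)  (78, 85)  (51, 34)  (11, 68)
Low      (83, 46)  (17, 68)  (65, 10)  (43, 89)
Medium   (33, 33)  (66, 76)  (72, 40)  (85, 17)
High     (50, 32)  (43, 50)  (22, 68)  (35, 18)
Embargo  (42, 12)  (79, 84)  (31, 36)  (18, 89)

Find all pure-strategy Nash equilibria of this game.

For each player, find the best response to each opponent profile; mutual best responses are the pure NE.
Country A against Free: payoffs 39, 83, 33, 50, 42 → best response Low.
Country A against Low: payoffs 78, 17, 66, 43, 79 → best response Embargo.
Country A against Medium: payoffs 51, 65, 72, 22, 31 → best response Medium.
Country A against High: payoffs 11, 43, 85, 35, 18 → best response Medium.
Country B against Free: payoffs 36, 85, 34, 68 → best response Low.
Country B against Low: payoffs 46, 68, 10, 89 → best response High.
Country B against Medium: payoffs 33, 76, 40, 17 → best response Low.
Country B against High: payoffs 32, 50, 68, 18 → best response Medium.
Country B against Embargo: payoffs 12, 84, 36, 89 → best response High.
No profile is a mutual best response for all players.

There is no pure-strategy Nash equilibrium.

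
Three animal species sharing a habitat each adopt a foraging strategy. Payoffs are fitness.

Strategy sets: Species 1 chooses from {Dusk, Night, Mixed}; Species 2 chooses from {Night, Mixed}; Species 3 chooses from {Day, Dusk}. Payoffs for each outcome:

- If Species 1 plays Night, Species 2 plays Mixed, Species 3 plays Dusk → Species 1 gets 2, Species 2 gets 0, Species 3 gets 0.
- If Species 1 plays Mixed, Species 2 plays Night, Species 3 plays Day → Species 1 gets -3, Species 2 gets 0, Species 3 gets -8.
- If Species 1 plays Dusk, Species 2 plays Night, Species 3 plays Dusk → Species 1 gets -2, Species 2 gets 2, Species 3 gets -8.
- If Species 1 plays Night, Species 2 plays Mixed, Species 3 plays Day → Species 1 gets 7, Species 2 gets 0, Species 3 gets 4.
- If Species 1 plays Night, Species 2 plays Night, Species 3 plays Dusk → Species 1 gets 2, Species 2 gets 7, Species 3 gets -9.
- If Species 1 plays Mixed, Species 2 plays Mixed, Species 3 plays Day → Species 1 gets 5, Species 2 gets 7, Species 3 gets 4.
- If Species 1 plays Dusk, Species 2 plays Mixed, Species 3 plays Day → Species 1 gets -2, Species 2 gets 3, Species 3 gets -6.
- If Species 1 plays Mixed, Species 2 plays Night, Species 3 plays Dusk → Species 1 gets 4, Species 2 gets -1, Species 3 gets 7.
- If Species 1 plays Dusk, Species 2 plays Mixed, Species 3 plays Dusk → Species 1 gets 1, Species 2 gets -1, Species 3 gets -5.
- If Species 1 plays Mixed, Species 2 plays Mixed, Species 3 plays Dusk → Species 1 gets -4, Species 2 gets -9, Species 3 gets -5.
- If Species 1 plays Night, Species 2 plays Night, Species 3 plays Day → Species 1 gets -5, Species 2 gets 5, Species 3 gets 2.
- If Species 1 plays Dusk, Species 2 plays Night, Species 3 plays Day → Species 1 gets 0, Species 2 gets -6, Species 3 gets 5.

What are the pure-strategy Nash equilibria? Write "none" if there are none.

For each strategy profile, look for a profitable unilateral deviation.
(Dusk, Night, Day): Species 2 can switch to Mixed (-6 → 3). Not NE.
(Dusk, Night, Dusk): Species 1 can switch to Night (-2 → 2). Not NE.
(Dusk, Mixed, Day): Species 1 can switch to Night (-2 → 7). Not NE.
(Dusk, Mixed, Dusk): Species 1 can switch to Night (1 → 2). Not NE.
(Night, Night, Day): Species 1 can switch to Dusk (-5 → 0). Not NE.
(Night, Night, Dusk): Species 1 can switch to Mixed (2 → 4). Not NE.
(Mixed, Night, Dusk): Species 1 gets 4, best alternative 2; Species 2 gets -1, best alternative -9; Species 3 gets 7, best alternative -8. No profitable deviation — NE.
(The remaining 5 profiles each have a profitable deviation by the same check.)

Pure NE: (Mixed, Night, Dusk)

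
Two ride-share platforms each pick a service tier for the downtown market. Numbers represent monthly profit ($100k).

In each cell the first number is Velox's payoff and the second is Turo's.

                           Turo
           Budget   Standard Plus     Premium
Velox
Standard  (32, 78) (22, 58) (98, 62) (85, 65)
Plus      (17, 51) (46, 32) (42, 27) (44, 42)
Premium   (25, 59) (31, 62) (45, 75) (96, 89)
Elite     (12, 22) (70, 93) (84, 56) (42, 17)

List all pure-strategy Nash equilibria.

Velox against Budget: payoffs 32, 17, 25, 12 → best response Standard.
Velox against Standard: payoffs 22, 46, 31, 70 → best response Elite.
Velox against Plus: payoffs 98, 42, 45, 84 → best response Standard.
Velox against Premium: payoffs 85, 44, 96, 42 → best response Premium.
Turo against Standard: payoffs 78, 58, 62, 65 → best response Budget.
Turo against Plus: payoffs 51, 32, 27, 42 → best response Budget.
Turo against Premium: payoffs 59, 62, 75, 89 → best response Premium.
Turo against Elite: payoffs 22, 93, 56, 17 → best response Standard.
Mutual best responses: (Standard, Budget); (Premium, Premium); (Elite, Standard).

(Standard, Budget), (Premium, Premium), (Elite, Standard)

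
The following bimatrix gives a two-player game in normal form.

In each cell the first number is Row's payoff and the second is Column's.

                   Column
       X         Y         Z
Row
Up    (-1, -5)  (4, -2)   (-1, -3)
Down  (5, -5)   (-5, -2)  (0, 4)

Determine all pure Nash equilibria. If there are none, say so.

For each player, find the best response to each opponent profile; mutual best responses are the pure NE.
Row against X: payoffs -1, 5 → best response Down.
Row against Y: payoffs 4, -5 → best response Up.
Row against Z: payoffs -1, 0 → best response Down.
Column against Up: payoffs -5, -2, -3 → best response Y.
Column against Down: payoffs -5, -2, 4 → best response Z.
Mutual best responses: (Up, Y); (Down, Z).

The pure Nash equilibria are (Up, Y) and (Down, Z).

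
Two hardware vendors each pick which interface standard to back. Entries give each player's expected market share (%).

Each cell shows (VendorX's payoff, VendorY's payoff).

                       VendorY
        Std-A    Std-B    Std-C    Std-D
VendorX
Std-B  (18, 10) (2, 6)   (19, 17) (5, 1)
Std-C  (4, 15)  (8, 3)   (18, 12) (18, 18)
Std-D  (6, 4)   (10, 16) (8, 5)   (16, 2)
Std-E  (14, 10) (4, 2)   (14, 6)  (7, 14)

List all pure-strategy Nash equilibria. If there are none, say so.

Pure-strategy Nash equilibria: (Std-B, Std-C); (Std-C, Std-D); (Std-D, Std-B)

For each player, find the best response to each opponent profile; mutual best responses are the pure NE.
VendorX against Std-A: payoffs 18, 4, 6, 14 → best response Std-B.
VendorX against Std-B: payoffs 2, 8, 10, 4 → best response Std-D.
VendorX against Std-C: payoffs 19, 18, 8, 14 → best response Std-B.
VendorX against Std-D: payoffs 5, 18, 16, 7 → best response Std-C.
VendorY against Std-B: payoffs 10, 6, 17, 1 → best response Std-C.
VendorY against Std-C: payoffs 15, 3, 12, 18 → best response Std-D.
VendorY against Std-D: payoffs 4, 16, 5, 2 → best response Std-B.
VendorY against Std-E: payoffs 10, 2, 6, 14 → best response Std-D.
Mutual best responses: (Std-B, Std-C); (Std-C, Std-D); (Std-D, Std-B).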